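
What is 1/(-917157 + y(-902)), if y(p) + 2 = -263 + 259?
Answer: -1/917163 ≈ -1.0903e-6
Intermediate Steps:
y(p) = -6 (y(p) = -2 + (-263 + 259) = -2 - 4 = -6)
1/(-917157 + y(-902)) = 1/(-917157 - 6) = 1/(-917163) = -1/917163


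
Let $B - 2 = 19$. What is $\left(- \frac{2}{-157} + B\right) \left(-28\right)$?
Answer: $- \frac{92372}{157} \approx -588.36$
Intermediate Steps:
$B = 21$ ($B = 2 + 19 = 21$)
$\left(- \frac{2}{-157} + B\right) \left(-28\right) = \left(- \frac{2}{-157} + 21\right) \left(-28\right) = \left(\left(-2\right) \left(- \frac{1}{157}\right) + 21\right) \left(-28\right) = \left(\frac{2}{157} + 21\right) \left(-28\right) = \frac{3299}{157} \left(-28\right) = - \frac{92372}{157}$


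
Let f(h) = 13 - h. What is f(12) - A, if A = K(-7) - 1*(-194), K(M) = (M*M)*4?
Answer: -389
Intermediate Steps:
K(M) = 4*M² (K(M) = M²*4 = 4*M²)
A = 390 (A = 4*(-7)² - 1*(-194) = 4*49 + 194 = 196 + 194 = 390)
f(12) - A = (13 - 1*12) - 1*390 = (13 - 12) - 390 = 1 - 390 = -389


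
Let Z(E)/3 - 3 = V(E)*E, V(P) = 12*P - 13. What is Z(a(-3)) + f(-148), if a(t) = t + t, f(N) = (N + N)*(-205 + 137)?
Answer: 21667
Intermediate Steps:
V(P) = -13 + 12*P
f(N) = -136*N (f(N) = (2*N)*(-68) = -136*N)
a(t) = 2*t
Z(E) = 9 + 3*E*(-13 + 12*E) (Z(E) = 9 + 3*((-13 + 12*E)*E) = 9 + 3*(E*(-13 + 12*E)) = 9 + 3*E*(-13 + 12*E))
Z(a(-3)) + f(-148) = (9 + 3*(2*(-3))*(-13 + 12*(2*(-3)))) - 136*(-148) = (9 + 3*(-6)*(-13 + 12*(-6))) + 20128 = (9 + 3*(-6)*(-13 - 72)) + 20128 = (9 + 3*(-6)*(-85)) + 20128 = (9 + 1530) + 20128 = 1539 + 20128 = 21667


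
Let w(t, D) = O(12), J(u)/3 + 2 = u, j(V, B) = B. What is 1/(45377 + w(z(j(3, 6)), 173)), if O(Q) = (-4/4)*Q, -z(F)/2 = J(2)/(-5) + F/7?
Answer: 1/45365 ≈ 2.2043e-5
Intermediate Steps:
J(u) = -6 + 3*u
z(F) = -2*F/7 (z(F) = -2*((-6 + 3*2)/(-5) + F/7) = -2*((-6 + 6)*(-1/5) + F*(1/7)) = -2*(0*(-1/5) + F/7) = -2*(0 + F/7) = -2*F/7)
O(Q) = -Q (O(Q) = (-4*1/4)*Q = -Q)
w(t, D) = -12 (w(t, D) = -1*12 = -12)
1/(45377 + w(z(j(3, 6)), 173)) = 1/(45377 - 12) = 1/45365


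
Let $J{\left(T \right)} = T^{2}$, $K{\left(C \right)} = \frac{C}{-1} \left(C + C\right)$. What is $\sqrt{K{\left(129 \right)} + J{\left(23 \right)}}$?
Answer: $i \sqrt{32753} \approx 180.98 i$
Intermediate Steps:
$K{\left(C \right)} = - 2 C^{2}$ ($K{\left(C \right)} = C \left(-1\right) 2 C = - C 2 C = - 2 C^{2}$)
$\sqrt{K{\left(129 \right)} + J{\left(23 \right)}} = \sqrt{- 2 \cdot 129^{2} + 23^{2}} = \sqrt{\left(-2\right) 16641 + 529} = \sqrt{-33282 + 529} = \sqrt{-32753} = i \sqrt{32753}$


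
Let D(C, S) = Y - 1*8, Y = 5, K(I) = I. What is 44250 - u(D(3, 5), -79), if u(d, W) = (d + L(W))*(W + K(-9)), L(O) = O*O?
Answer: 593194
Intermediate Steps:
L(O) = O²
D(C, S) = -3 (D(C, S) = 5 - 1*8 = 5 - 8 = -3)
u(d, W) = (-9 + W)*(d + W²) (u(d, W) = (d + W²)*(W - 9) = (d + W²)*(-9 + W) = (-9 + W)*(d + W²))
44250 - u(D(3, 5), -79) = 44250 - ((-79)³ - 9*(-3) - 9*(-79)² - 79*(-3)) = 44250 - (-493039 + 27 - 9*6241 + 237) = 44250 - (-493039 + 27 - 56169 + 237) = 44250 - 1*(-548944) = 44250 + 548944 = 593194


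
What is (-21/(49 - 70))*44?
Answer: 44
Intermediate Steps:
(-21/(49 - 70))*44 = (-21/(-21))*44 = -1/21*(-21)*44 = 1*44 = 44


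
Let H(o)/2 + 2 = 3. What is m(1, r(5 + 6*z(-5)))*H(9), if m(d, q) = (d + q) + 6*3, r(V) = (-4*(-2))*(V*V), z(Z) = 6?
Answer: 26934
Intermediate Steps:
r(V) = 8*V²
H(o) = 2 (H(o) = -4 + 2*3 = -4 + 6 = 2)
m(d, q) = 18 + d + q (m(d, q) = (d + q) + 18 = 18 + d + q)
m(1, r(5 + 6*z(-5)))*H(9) = (18 + 1 + 8*(5 + 6*6)²)*2 = (18 + 1 + 8*(5 + 36)²)*2 = (18 + 1 + 8*41²)*2 = (18 + 1 + 8*1681)*2 = (18 + 1 + 13448)*2 = 13467*2 = 26934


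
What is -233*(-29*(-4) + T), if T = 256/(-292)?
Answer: -1958132/73 ≈ -26824.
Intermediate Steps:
T = -64/73 (T = 256*(-1/292) = -64/73 ≈ -0.87671)
-233*(-29*(-4) + T) = -233*(-29*(-4) - 64/73) = -233*(116 - 64/73) = -233*8404/73 = -1958132/73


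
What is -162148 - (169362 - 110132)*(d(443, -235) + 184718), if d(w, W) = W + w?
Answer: -10953329128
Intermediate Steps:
-162148 - (169362 - 110132)*(d(443, -235) + 184718) = -162148 - (169362 - 110132)*((-235 + 443) + 184718) = -162148 - 59230*(208 + 184718) = -162148 - 59230*184926 = -162148 - 1*10953166980 = -162148 - 10953166980 = -10953329128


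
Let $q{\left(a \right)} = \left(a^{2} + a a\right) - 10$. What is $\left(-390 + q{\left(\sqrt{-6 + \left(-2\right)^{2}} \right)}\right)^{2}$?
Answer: $163216$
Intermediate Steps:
$q{\left(a \right)} = -10 + 2 a^{2}$ ($q{\left(a \right)} = \left(a^{2} + a^{2}\right) - 10 = 2 a^{2} - 10 = -10 + 2 a^{2}$)
$\left(-390 + q{\left(\sqrt{-6 + \left(-2\right)^{2}} \right)}\right)^{2} = \left(-390 - \left(10 - 2 \left(\sqrt{-6 + \left(-2\right)^{2}}\right)^{2}\right)\right)^{2} = \left(-390 - \left(10 - 2 \left(\sqrt{-6 + 4}\right)^{2}\right)\right)^{2} = \left(-390 - \left(10 - 2 \left(\sqrt{-2}\right)^{2}\right)\right)^{2} = \left(-390 - \left(10 - 2 \left(i \sqrt{2}\right)^{2}\right)\right)^{2} = \left(-390 + \left(-10 + 2 \left(-2\right)\right)\right)^{2} = \left(-390 - 14\right)^{2} = \left(-404\right)^{2} = 163216$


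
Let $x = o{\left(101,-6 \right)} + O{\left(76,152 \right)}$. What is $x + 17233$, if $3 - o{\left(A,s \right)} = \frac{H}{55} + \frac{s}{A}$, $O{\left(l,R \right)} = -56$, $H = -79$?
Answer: $\frac{95443209}{5555} \approx 17182.0$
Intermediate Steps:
$o{\left(A,s \right)} = \frac{244}{55} - \frac{s}{A}$ ($o{\left(A,s \right)} = 3 - \left(- \frac{79}{55} + \frac{s}{A}\right) = 3 + \left(\frac{79}{55} - \frac{s}{A}\right) = \frac{244}{55} - \frac{s}{A}$)
$x = - \frac{286106}{5555}$ ($x = \left(\frac{244}{55} - - \frac{6}{101}\right) - 56 = \left(\frac{244}{55} - \left(-6\right) \frac{1}{101}\right) - 56 = \left(\frac{244}{55} + \frac{6}{101}\right) - 56 = \frac{24974}{5555} - 56 = - \frac{286106}{5555} \approx -51.504$)
$x + 17233 = - \frac{286106}{5555} + 17233 = \frac{95443209}{5555}$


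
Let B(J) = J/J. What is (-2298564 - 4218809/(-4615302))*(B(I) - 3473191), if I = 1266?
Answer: 6140925709574485935/769217 ≈ 7.9833e+12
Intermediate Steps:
B(J) = 1
(-2298564 - 4218809/(-4615302))*(B(I) - 3473191) = (-2298564 - 4218809/(-4615302))*(1 - 3473191) = (-2298564 - 4218809*(-1/4615302))*(-3473190) = (-2298564 + 4218809/4615302)*(-3473190) = -10608562807519/4615302*(-3473190) = 6140925709574485935/769217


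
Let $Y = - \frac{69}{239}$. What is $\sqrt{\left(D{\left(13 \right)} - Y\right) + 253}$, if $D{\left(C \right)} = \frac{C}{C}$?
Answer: $\frac{5 \sqrt{581009}}{239} \approx 15.946$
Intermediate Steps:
$D{\left(C \right)} = 1$
$Y = - \frac{69}{239}$ ($Y = \left(-69\right) \frac{1}{239} = - \frac{69}{239} \approx -0.2887$)
$\sqrt{\left(D{\left(13 \right)} - Y\right) + 253} = \sqrt{\left(1 - - \frac{69}{239}\right) + 253} = \sqrt{\left(1 + \frac{69}{239}\right) + 253} = \sqrt{\frac{308}{239} + 253} = \sqrt{\frac{60775}{239}} = \frac{5 \sqrt{581009}}{239}$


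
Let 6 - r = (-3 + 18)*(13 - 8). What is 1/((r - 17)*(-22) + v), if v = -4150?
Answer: -1/2258 ≈ -0.00044287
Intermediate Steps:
r = -69 (r = 6 - (-3 + 18)*(13 - 8) = 6 - 15*5 = 6 - 1*75 = 6 - 75 = -69)
1/((r - 17)*(-22) + v) = 1/((-69 - 17)*(-22) - 4150) = 1/(-86*(-22) - 4150) = 1/(1892 - 4150) = 1/(-2258) = -1/2258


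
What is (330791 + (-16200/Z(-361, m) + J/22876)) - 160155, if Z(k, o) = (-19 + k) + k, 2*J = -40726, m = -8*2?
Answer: 7250190807/42484 ≈ 1.7066e+5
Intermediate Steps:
m = -16
J = -20363 (J = (1/2)*(-40726) = -20363)
Z(k, o) = -19 + 2*k
(330791 + (-16200/Z(-361, m) + J/22876)) - 160155 = (330791 + (-16200/(-19 + 2*(-361)) - 20363/22876)) - 160155 = (330791 + (-16200/(-19 - 722) - 20363*1/22876)) - 160155 = (330791 + (-16200/(-741) - 2909/3268)) - 160155 = (330791 + (-16200*(-1/741) - 2909/3268)) - 160155 = (330791 + (5400/247 - 2909/3268)) - 160155 = (330791 + 890983/42484) - 160155 = 14054215827/42484 - 160155 = 7250190807/42484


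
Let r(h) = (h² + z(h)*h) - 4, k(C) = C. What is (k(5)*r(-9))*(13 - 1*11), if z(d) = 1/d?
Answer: 780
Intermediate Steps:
r(h) = -3 + h² (r(h) = (h² + h/h) - 4 = (h² + 1) - 4 = (1 + h²) - 4 = -3 + h²)
(k(5)*r(-9))*(13 - 1*11) = (5*(-3 + (-9)²))*(13 - 1*11) = (5*(-3 + 81))*(13 - 11) = (5*78)*2 = 390*2 = 780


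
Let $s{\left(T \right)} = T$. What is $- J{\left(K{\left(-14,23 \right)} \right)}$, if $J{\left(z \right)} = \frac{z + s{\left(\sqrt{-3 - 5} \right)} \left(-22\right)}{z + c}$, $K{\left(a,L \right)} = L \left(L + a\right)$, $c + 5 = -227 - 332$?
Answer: $\frac{69}{119} - \frac{44 i \sqrt{2}}{357} \approx 0.57983 - 0.1743 i$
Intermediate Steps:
$c = -564$ ($c = -5 - 559 = -564$)
$J{\left(z \right)} = \frac{z - 44 i \sqrt{2}}{-564 + z}$ ($J{\left(z \right)} = \frac{z + \sqrt{-3 - 5} \left(-22\right)}{z - 564} = \frac{z + \sqrt{-8} \left(-22\right)}{-564 + z} = \frac{z + 2 i \sqrt{2} \left(-22\right)}{-564 + z} = \frac{z - 44 i \sqrt{2}}{-564 + z}$)
$- J{\left(K{\left(-14,23 \right)} \right)} = - \frac{23 \left(23 - 14\right) - 44 i \sqrt{2}}{-564 + 23 \left(23 - 14\right)} = - \frac{23 \cdot 9 - 44 i \sqrt{2}}{-564 + 23 \cdot 9} = - \frac{207 - 44 i \sqrt{2}}{-564 + 207} = - \frac{207 - 44 i \sqrt{2}}{-357} = - \frac{\left(-1\right) \left(207 - 44 i \sqrt{2}\right)}{357} = - (- \frac{69}{119} + \frac{44 i \sqrt{2}}{357}) = \frac{69}{119} - \frac{44 i \sqrt{2}}{357}$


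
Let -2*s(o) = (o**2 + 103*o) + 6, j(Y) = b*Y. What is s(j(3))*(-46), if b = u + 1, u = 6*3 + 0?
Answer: 209898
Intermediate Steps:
u = 18 (u = 18 + 0 = 18)
b = 19 (b = 18 + 1 = 19)
j(Y) = 19*Y
s(o) = -3 - 103*o/2 - o**2/2 (s(o) = -((o**2 + 103*o) + 6)/2 = -(6 + o**2 + 103*o)/2 = -3 - 103*o/2 - o**2/2)
s(j(3))*(-46) = (-3 - 1957*3/2 - (19*3)**2/2)*(-46) = (-3 - 103/2*57 - 1/2*57**2)*(-46) = (-3 - 5871/2 - 1/2*3249)*(-46) = (-3 - 5871/2 - 3249/2)*(-46) = -4563*(-46) = 209898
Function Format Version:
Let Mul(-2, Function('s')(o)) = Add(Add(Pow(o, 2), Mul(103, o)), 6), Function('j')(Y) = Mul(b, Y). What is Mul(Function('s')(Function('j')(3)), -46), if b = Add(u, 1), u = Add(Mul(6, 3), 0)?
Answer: 209898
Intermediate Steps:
u = 18 (u = Add(18, 0) = 18)
b = 19 (b = Add(18, 1) = 19)
Function('j')(Y) = Mul(19, Y)
Function('s')(o) = Add(-3, Mul(Rational(-103, 2), o), Mul(Rational(-1, 2), Pow(o, 2))) (Function('s')(o) = Mul(Rational(-1, 2), Add(Add(Pow(o, 2), Mul(103, o)), 6)) = Mul(Rational(-1, 2), Add(6, Pow(o, 2), Mul(103, o))) = Add(-3, Mul(Rational(-103, 2), o), Mul(Rational(-1, 2), Pow(o, 2))))
Mul(Function('s')(Function('j')(3)), -46) = Mul(Add(-3, Mul(Rational(-103, 2), Mul(19, 3)), Mul(Rational(-1, 2), Pow(Mul(19, 3), 2))), -46) = Mul(Add(-3, Mul(Rational(-103, 2), 57), Mul(Rational(-1, 2), Pow(57, 2))), -46) = Mul(Add(-3, Rational(-5871, 2), Mul(Rational(-1, 2), 3249)), -46) = Mul(Add(-3, Rational(-5871, 2), Rational(-3249, 2)), -46) = Mul(-4563, -46) = 209898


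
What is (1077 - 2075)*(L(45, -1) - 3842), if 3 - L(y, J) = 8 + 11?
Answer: 3850284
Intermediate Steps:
L(y, J) = -16 (L(y, J) = 3 - (8 + 11) = 3 - 1*19 = 3 - 19 = -16)
(1077 - 2075)*(L(45, -1) - 3842) = (1077 - 2075)*(-16 - 3842) = -998*(-3858) = 3850284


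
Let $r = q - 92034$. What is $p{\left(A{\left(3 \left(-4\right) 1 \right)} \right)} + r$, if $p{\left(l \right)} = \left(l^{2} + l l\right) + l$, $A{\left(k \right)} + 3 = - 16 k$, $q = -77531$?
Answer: $-97934$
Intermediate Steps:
$A{\left(k \right)} = -3 - 16 k$
$p{\left(l \right)} = l + 2 l^{2}$ ($p{\left(l \right)} = \left(l^{2} + l^{2}\right) + l = 2 l^{2} + l = l + 2 l^{2}$)
$r = -169565$ ($r = -77531 - 92034 = -169565$)
$p{\left(A{\left(3 \left(-4\right) 1 \right)} \right)} + r = \left(-3 - 16 \cdot 3 \left(-4\right) 1\right) \left(1 + 2 \left(-3 - 16 \cdot 3 \left(-4\right) 1\right)\right) - 169565 = \left(-3 - 16 \left(\left(-12\right) 1\right)\right) \left(1 + 2 \left(-3 - 16 \left(\left(-12\right) 1\right)\right)\right) - 169565 = \left(-3 - -192\right) \left(1 + 2 \left(-3 - -192\right)\right) - 169565 = \left(-3 + 192\right) \left(1 + 2 \left(-3 + 192\right)\right) - 169565 = 189 \left(1 + 2 \cdot 189\right) - 169565 = 189 \left(1 + 378\right) - 169565 = 189 \cdot 379 - 169565 = 71631 - 169565 = -97934$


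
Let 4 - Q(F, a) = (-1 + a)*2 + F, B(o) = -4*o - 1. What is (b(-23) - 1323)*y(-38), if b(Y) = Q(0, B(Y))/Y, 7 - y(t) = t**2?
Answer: 43473561/23 ≈ 1.8902e+6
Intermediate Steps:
y(t) = 7 - t**2
B(o) = -1 - 4*o
Q(F, a) = 6 - F - 2*a (Q(F, a) = 4 - ((-1 + a)*2 + F) = 4 - ((-2 + 2*a) + F) = 4 - (-2 + F + 2*a) = 4 + (2 - F - 2*a) = 6 - F - 2*a)
b(Y) = (8 + 8*Y)/Y (b(Y) = (6 - 1*0 - 2*(-1 - 4*Y))/Y = (6 + 0 + (2 + 8*Y))/Y = (8 + 8*Y)/Y)
(b(-23) - 1323)*y(-38) = ((8 + 8/(-23)) - 1323)*(7 - 1*(-38)**2) = ((8 + 8*(-1/23)) - 1323)*(7 - 1*1444) = ((8 - 8/23) - 1323)*(7 - 1444) = (176/23 - 1323)*(-1437) = -30253/23*(-1437) = 43473561/23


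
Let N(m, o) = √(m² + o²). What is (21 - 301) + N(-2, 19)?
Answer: -280 + √365 ≈ -260.90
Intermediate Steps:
(21 - 301) + N(-2, 19) = (21 - 301) + √((-2)² + 19²) = -280 + √(4 + 361) = -280 + √365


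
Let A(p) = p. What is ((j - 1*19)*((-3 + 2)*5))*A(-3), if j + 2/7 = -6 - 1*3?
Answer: -2970/7 ≈ -424.29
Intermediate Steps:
j = -65/7 (j = -2/7 + (-6 - 1*3) = -2/7 + (-6 - 3) = -2/7 - 9 = -65/7 ≈ -9.2857)
((j - 1*19)*((-3 + 2)*5))*A(-3) = ((-65/7 - 1*19)*((-3 + 2)*5))*(-3) = ((-65/7 - 19)*(-1*5))*(-3) = -198/7*(-5)*(-3) = (990/7)*(-3) = -2970/7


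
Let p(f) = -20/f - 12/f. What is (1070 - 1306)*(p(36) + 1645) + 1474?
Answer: -3478826/9 ≈ -3.8654e+5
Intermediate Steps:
p(f) = -32/f
(1070 - 1306)*(p(36) + 1645) + 1474 = (1070 - 1306)*(-32/36 + 1645) + 1474 = -236*(-32*1/36 + 1645) + 1474 = -236*(-8/9 + 1645) + 1474 = -236*14797/9 + 1474 = -3492092/9 + 1474 = -3478826/9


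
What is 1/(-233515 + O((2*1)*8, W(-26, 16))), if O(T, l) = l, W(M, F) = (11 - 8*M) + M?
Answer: -1/233322 ≈ -4.2859e-6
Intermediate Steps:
W(M, F) = 11 - 7*M
1/(-233515 + O((2*1)*8, W(-26, 16))) = 1/(-233515 + (11 - 7*(-26))) = 1/(-233515 + (11 + 182)) = 1/(-233515 + 193) = 1/(-233322) = -1/233322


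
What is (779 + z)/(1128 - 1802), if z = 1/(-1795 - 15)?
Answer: -1409989/1219940 ≈ -1.1558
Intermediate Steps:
z = -1/1810 (z = 1/(-1810) = -1/1810 ≈ -0.00055249)
(779 + z)/(1128 - 1802) = (779 - 1/1810)/(1128 - 1802) = (1409989/1810)/(-674) = (1409989/1810)*(-1/674) = -1409989/1219940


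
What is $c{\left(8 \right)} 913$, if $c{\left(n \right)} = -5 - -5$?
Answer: $0$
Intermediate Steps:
$c{\left(n \right)} = 0$ ($c{\left(n \right)} = -5 + 5 = 0$)
$c{\left(8 \right)} 913 = 0 \cdot 913 = 0$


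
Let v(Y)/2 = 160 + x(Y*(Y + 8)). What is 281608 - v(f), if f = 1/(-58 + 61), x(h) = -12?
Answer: 281312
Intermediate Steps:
f = 1/3 ≈ 0.33333
v(Y) = 296 (v(Y) = 2*(160 - 12) = 2*148 = 296)
281608 - v(f) = 281608 - 1*296 = 281608 - 296 = 281312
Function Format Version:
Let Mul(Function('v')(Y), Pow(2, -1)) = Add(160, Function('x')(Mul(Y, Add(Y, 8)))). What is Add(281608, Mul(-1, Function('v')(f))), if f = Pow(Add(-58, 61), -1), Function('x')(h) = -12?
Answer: 281312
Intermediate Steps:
f = Rational(1, 3) (f = Pow(3, -1) = Rational(1, 3) ≈ 0.33333)
Function('v')(Y) = 296 (Function('v')(Y) = Mul(2, Add(160, -12)) = Mul(2, 148) = 296)
Add(281608, Mul(-1, Function('v')(f))) = Add(281608, Mul(-1, 296)) = Add(281608, -296) = 281312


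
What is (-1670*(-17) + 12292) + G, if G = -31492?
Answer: 9190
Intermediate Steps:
(-1670*(-17) + 12292) + G = (-1670*(-17) + 12292) - 31492 = (28390 + 12292) - 31492 = 40682 - 31492 = 9190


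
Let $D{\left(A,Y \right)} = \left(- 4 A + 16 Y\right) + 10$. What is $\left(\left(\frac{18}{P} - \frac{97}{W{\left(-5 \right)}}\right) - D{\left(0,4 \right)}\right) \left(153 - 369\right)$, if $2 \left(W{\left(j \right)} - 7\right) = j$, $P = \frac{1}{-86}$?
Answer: $355008$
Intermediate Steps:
$P = - \frac{1}{86} \approx -0.011628$
$W{\left(j \right)} = 7 + \frac{j}{2}$
$D{\left(A,Y \right)} = 10 - 4 A + 16 Y$
$\left(\left(\frac{18}{P} - \frac{97}{W{\left(-5 \right)}}\right) - D{\left(0,4 \right)}\right) \left(153 - 369\right) = \left(\left(\frac{18}{- \frac{1}{86}} - \frac{97}{7 + \frac{1}{2} \left(-5\right)}\right) - \left(10 - 0 + 16 \cdot 4\right)\right) \left(153 - 369\right) = \left(\left(18 \left(-86\right) - \frac{97}{7 - \frac{5}{2}}\right) - \left(10 + 0 + 64\right)\right) \left(-216\right) = \left(\left(-1548 - \frac{97}{\frac{9}{2}}\right) - 74\right) \left(-216\right) = \left(\left(-1548 - \frac{194}{9}\right) - 74\right) \left(-216\right) = \left(- \frac{14126}{9} - 74\right) \left(-216\right) = \left(- \frac{14792}{9}\right) \left(-216\right) = 355008$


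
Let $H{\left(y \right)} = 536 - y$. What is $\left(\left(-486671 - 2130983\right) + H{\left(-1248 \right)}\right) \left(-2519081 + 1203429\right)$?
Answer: $3441574597240$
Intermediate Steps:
$\left(\left(-486671 - 2130983\right) + H{\left(-1248 \right)}\right) \left(-2519081 + 1203429\right) = \left(\left(-486671 - 2130983\right) + \left(536 - -1248\right)\right) \left(-2519081 + 1203429\right) = \left(-2617654 + \left(536 + 1248\right)\right) \left(-1315652\right) = \left(-2617654 + 1784\right) \left(-1315652\right) = \left(-2615870\right) \left(-1315652\right) = 3441574597240$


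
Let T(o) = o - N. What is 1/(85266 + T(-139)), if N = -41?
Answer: 1/85168 ≈ 1.1742e-5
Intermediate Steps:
T(o) = 41 + o (T(o) = o - 1*(-41) = o + 41 = 41 + o)
1/(85266 + T(-139)) = 1/(85266 + (41 - 139)) = 1/(85266 - 98) = 1/85168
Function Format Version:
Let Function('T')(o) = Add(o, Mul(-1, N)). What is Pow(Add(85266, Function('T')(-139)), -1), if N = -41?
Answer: Rational(1, 85168) ≈ 1.1742e-5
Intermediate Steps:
Function('T')(o) = Add(41, o) (Function('T')(o) = Add(o, Mul(-1, -41)) = Add(o, 41) = Add(41, o))
Pow(Add(85266, Function('T')(-139)), -1) = Pow(Add(85266, Add(41, -139)), -1) = Pow(Add(85266, -98), -1) = Pow(85168, -1) = Rational(1, 85168)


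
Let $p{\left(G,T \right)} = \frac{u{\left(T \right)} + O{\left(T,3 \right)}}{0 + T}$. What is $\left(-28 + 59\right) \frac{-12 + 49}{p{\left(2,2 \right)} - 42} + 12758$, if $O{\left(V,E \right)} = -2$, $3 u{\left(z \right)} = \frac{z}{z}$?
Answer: $\frac{3271924}{257} \approx 12731.0$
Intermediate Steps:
$u{\left(z \right)} = \frac{1}{3}$ ($u{\left(z \right)} = \frac{z \frac{1}{z}}{3} = \frac{1}{3} \cdot 1 = \frac{1}{3}$)
$p{\left(G,T \right)} = - \frac{5}{3 T}$ ($p{\left(G,T \right)} = \frac{\frac{1}{3} - 2}{0 + T} = - \frac{5}{3 T}$)
$\left(-28 + 59\right) \frac{-12 + 49}{p{\left(2,2 \right)} - 42} + 12758 = \left(-28 + 59\right) \frac{-12 + 49}{- \frac{5}{3 \cdot 2} - 42} + 12758 = 31 \frac{37}{\left(- \frac{5}{3}\right) \frac{1}{2} - 42} + 12758 = 31 \frac{37}{- \frac{5}{6} - 42} + 12758 = 31 \frac{37}{- \frac{257}{6}} + 12758 = 31 \cdot 37 \left(- \frac{6}{257}\right) + 12758 = 31 \left(- \frac{222}{257}\right) + 12758 = - \frac{6882}{257} + 12758 = \frac{3271924}{257}$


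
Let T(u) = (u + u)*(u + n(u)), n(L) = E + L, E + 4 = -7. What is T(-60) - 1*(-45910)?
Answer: 61630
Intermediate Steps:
E = -11 (E = -4 - 7 = -11)
n(L) = -11 + L
T(u) = 2*u*(-11 + 2*u) (T(u) = (u + u)*(u + (-11 + u)) = (2*u)*(-11 + 2*u) = 2*u*(-11 + 2*u))
T(-60) - 1*(-45910) = 2*(-60)*(-11 + 2*(-60)) - 1*(-45910) = 2*(-60)*(-11 - 120) + 45910 = 2*(-60)*(-131) + 45910 = 15720 + 45910 = 61630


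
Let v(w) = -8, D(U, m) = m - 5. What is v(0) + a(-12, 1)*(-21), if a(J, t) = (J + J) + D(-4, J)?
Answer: 853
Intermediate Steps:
D(U, m) = -5 + m
a(J, t) = -5 + 3*J (a(J, t) = (J + J) + (-5 + J) = 2*J + (-5 + J) = -5 + 3*J)
v(0) + a(-12, 1)*(-21) = -8 + (-5 + 3*(-12))*(-21) = -8 + (-5 - 36)*(-21) = -8 - 41*(-21) = -8 + 861 = 853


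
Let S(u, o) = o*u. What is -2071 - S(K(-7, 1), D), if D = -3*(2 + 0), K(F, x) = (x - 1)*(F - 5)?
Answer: -2071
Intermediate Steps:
K(F, x) = (-1 + x)*(-5 + F)
D = -6 (D = -3*2 = -6)
-2071 - S(K(-7, 1), D) = -2071 - (-6)*(5 - 1*(-7) - 5*1 - 7*1) = -2071 - (-6)*(5 + 7 - 5 - 7) = -2071 - (-6)*0 = -2071 - 1*0 = -2071 + 0 = -2071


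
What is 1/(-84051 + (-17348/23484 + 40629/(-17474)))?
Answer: -102589854/8623094136151 ≈ -1.1897e-5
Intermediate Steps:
1/(-84051 + (-17348/23484 + 40629/(-17474))) = 1/(-84051 + (-17348*1/23484 + 40629*(-1/17474))) = 1/(-84051 + (-4337/5871 - 40629/17474)) = 1/(-84051 - 314317597/102589854) = 1/(-8623094136151/102589854) = -102589854/8623094136151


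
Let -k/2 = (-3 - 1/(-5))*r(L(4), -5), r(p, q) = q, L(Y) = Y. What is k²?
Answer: 784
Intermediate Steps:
k = -28 (k = -2*(-3 - 1/(-5))*(-5) = -2*(-3 - 1*(-⅕))*(-5) = -2*(-3 + ⅕)*(-5) = -(-28)*(-5)/5 = -2*14 = -28)
k² = (-28)² = 784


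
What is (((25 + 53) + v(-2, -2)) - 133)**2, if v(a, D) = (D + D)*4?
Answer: 5041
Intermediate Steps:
v(a, D) = 8*D (v(a, D) = (2*D)*4 = 8*D)
(((25 + 53) + v(-2, -2)) - 133)**2 = (((25 + 53) + 8*(-2)) - 133)**2 = ((78 - 16) - 133)**2 = (62 - 133)**2 = (-71)**2 = 5041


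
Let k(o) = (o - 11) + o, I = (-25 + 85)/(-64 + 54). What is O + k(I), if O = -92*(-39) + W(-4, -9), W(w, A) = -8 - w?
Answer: 3561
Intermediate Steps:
O = 3584 (O = -92*(-39) + (-8 - 1*(-4)) = 3588 + (-8 + 4) = 3588 - 4 = 3584)
I = -6 (I = 60/(-10) = 60*(-⅒) = -6)
k(o) = -11 + 2*o (k(o) = (-11 + o) + o = -11 + 2*o)
O + k(I) = 3584 + (-11 + 2*(-6)) = 3584 + (-11 - 12) = 3584 - 23 = 3561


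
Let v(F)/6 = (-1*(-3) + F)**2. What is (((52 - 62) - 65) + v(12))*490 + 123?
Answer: 624873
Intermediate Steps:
v(F) = 6*(3 + F)**2 (v(F) = 6*(-1*(-3) + F)**2 = 6*(3 + F)**2)
(((52 - 62) - 65) + v(12))*490 + 123 = (((52 - 62) - 65) + 6*(3 + 12)**2)*490 + 123 = ((-10 - 65) + 6*15**2)*490 + 123 = (-75 + 6*225)*490 + 123 = (-75 + 1350)*490 + 123 = 1275*490 + 123 = 624750 + 123 = 624873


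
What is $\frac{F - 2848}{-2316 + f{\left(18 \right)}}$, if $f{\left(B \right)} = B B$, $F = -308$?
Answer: $\frac{263}{166} \approx 1.5843$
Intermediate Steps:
$f{\left(B \right)} = B^{2}$
$\frac{F - 2848}{-2316 + f{\left(18 \right)}} = \frac{-308 - 2848}{-2316 + 18^{2}} = - \frac{3156}{-2316 + 324} = - \frac{3156}{-1992} = \left(-3156\right) \left(- \frac{1}{1992}\right) = \frac{263}{166}$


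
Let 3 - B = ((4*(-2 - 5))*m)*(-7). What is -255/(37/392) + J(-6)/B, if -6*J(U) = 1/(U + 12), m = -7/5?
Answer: -4991202905/1847484 ≈ -2701.6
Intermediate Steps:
m = -7/5 (m = -7*⅕ = -7/5 ≈ -1.4000)
J(U) = -1/(6*(12 + U)) (J(U) = -1/(6*(U + 12)) = -1/(6*(12 + U)))
B = 1387/5 (B = 3 - (4*(-2 - 5))*(-7/5)*(-7) = 3 - (4*(-7))*(-7/5)*(-7) = 3 - (-28*(-7/5))*(-7) = 3 - 196*(-7)/5 = 3 - 1*(-1372/5) = 3 + 1372/5 = 1387/5 ≈ 277.40)
-255/(37/392) + J(-6)/B = -255/(37/392) + (-1/(72 + 6*(-6)))/(1387/5) = -255/(37*(1/392)) - 1/(72 - 36)*(5/1387) = -255/37/392 - 1/36*(5/1387) = -255*392/37 - 1*1/36*(5/1387) = -99960/37 - 1/36*5/1387 = -99960/37 - 5/49932 = -4991202905/1847484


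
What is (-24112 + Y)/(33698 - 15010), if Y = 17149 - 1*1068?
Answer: -8031/18688 ≈ -0.42974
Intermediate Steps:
Y = 16081 (Y = 17149 - 1068 = 16081)
(-24112 + Y)/(33698 - 15010) = (-24112 + 16081)/(33698 - 15010) = -8031/18688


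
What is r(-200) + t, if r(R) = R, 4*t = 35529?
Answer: 34729/4 ≈ 8682.3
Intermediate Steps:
t = 35529/4 (t = (¼)*35529 = 35529/4 ≈ 8882.3)
r(-200) + t = -200 + 35529/4 = 34729/4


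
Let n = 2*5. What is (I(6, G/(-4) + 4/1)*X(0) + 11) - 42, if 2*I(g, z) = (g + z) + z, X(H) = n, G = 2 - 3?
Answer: 83/2 ≈ 41.500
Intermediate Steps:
G = -1
n = 10
X(H) = 10
I(g, z) = z + g/2 (I(g, z) = ((g + z) + z)/2 = (g + 2*z)/2 = z + g/2)
(I(6, G/(-4) + 4/1)*X(0) + 11) - 42 = (((-1/(-4) + 4/1) + (½)*6)*10 + 11) - 42 = (((-1*(-¼) + 4*1) + 3)*10 + 11) - 42 = (((¼ + 4) + 3)*10 + 11) - 42 = ((17/4 + 3)*10 + 11) - 42 = ((29/4)*10 + 11) - 42 = (145/2 + 11) - 42 = 167/2 - 42 = 83/2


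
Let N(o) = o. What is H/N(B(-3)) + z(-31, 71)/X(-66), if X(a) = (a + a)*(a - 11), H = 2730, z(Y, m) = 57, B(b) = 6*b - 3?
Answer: -440421/3388 ≈ -129.99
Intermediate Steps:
B(b) = -3 + 6*b
X(a) = 2*a*(-11 + a) (X(a) = (2*a)*(-11 + a) = 2*a*(-11 + a))
H/N(B(-3)) + z(-31, 71)/X(-66) = 2730/(-3 + 6*(-3)) + 57/((2*(-66)*(-11 - 66))) = 2730/(-3 - 18) + 57/((2*(-66)*(-77))) = 2730/(-21) + 57/10164 = 2730*(-1/21) + 57*(1/10164) = -130 + 19/3388 = -440421/3388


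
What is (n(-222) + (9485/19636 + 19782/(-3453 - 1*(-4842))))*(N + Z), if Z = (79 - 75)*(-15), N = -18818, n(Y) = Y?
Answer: 17787177783523/4545734 ≈ 3.9129e+6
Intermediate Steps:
Z = -60 (Z = 4*(-15) = -60)
(n(-222) + (9485/19636 + 19782/(-3453 - 1*(-4842))))*(N + Z) = (-222 + (9485/19636 + 19782/(-3453 - 1*(-4842))))*(-18818 - 60) = (-222 + (9485*(1/19636) + 19782/(-3453 + 4842)))*(-18878) = (-222 + (9485/19636 + 19782/1389))*(-18878) = (-222 + (9485/19636 + 19782*(1/1389)))*(-18878) = (-222 + (9485/19636 + 6594/463))*(-18878) = (-222 + 133871339/9091468)*(-18878) = -1884434557/9091468*(-18878) = 17787177783523/4545734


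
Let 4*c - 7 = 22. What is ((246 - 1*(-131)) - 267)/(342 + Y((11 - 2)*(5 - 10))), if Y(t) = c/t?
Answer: 19800/61531 ≈ 0.32179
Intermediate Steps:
c = 29/4 (c = 7/4 + (¼)*22 = 7/4 + 11/2 = 29/4 ≈ 7.2500)
Y(t) = 29/(4*t)
((246 - 1*(-131)) - 267)/(342 + Y((11 - 2)*(5 - 10))) = ((246 - 1*(-131)) - 267)/(342 + 29/(4*(((11 - 2)*(5 - 10))))) = ((246 + 131) - 267)/(342 + 29/(4*((9*(-5))))) = (377 - 267)/(342 + (29/4)/(-45)) = 110/(342 + (29/4)*(-1/45)) = 110/(342 - 29/180) = 110/(61531/180) = 110*(180/61531) = 19800/61531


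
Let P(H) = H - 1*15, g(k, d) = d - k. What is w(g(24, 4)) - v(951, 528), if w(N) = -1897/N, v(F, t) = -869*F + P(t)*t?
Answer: 11112997/20 ≈ 5.5565e+5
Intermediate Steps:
P(H) = -15 + H (P(H) = H - 15 = -15 + H)
v(F, t) = -869*F + t*(-15 + t) (v(F, t) = -869*F + (-15 + t)*t = -869*F + t*(-15 + t))
w(g(24, 4)) - v(951, 528) = -1897/(4 - 1*24) - (-869*951 + 528*(-15 + 528)) = -1897/(4 - 24) - (-826419 + 528*513) = -1897/(-20) - (-826419 + 270864) = -1897*(-1/20) - 1*(-555555) = 1897/20 + 555555 = 11112997/20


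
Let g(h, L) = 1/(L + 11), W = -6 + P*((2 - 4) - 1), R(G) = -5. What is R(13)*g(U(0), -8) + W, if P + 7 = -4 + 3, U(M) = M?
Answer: 49/3 ≈ 16.333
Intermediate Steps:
P = -8 (P = -7 + (-4 + 3) = -7 - 1 = -8)
W = 18 (W = -6 - 8*((2 - 4) - 1) = -6 - 8*(-2 - 1) = -6 - 8*(-3) = -6 + 24 = 18)
g(h, L) = 1/(11 + L)
R(13)*g(U(0), -8) + W = -5/(11 - 8) + 18 = -5/3 + 18 = 49/3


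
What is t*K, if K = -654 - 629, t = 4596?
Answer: -5896668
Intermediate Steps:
K = -1283
t*K = 4596*(-1283) = -5896668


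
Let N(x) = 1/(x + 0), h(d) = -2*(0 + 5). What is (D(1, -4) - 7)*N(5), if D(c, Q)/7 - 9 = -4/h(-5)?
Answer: 294/25 ≈ 11.760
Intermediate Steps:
h(d) = -10 (h(d) = -2*5 = -10)
N(x) = 1/x
D(c, Q) = 329/5 (D(c, Q) = 63 + 7*(-4/(-10)) = 63 + 7*(-4*(-1/10)) = 63 + 7*(2/5) = 63 + 14/5 = 329/5)
(D(1, -4) - 7)*N(5) = (329/5 - 7)/5 = (294/5)*(1/5) = 294/25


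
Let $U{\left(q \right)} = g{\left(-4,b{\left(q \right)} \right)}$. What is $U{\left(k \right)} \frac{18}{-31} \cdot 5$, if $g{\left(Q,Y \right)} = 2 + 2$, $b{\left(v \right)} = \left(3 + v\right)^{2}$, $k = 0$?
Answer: $- \frac{360}{31} \approx -11.613$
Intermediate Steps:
$g{\left(Q,Y \right)} = 4$
$U{\left(q \right)} = 4$
$U{\left(k \right)} \frac{18}{-31} \cdot 5 = 4 \frac{18}{-31} \cdot 5 = 4 \cdot 18 \left(- \frac{1}{31}\right) 5 = 4 \left(- \frac{18}{31}\right) 5 = \left(- \frac{72}{31}\right) 5 = - \frac{360}{31}$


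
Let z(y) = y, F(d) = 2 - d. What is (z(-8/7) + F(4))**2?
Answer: 484/49 ≈ 9.8775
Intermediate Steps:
(z(-8/7) + F(4))**2 = (-8/7 + (2 - 1*4))**2 = (-8*1/7 + (2 - 4))**2 = (-8/7 - 2)**2 = (-22/7)**2 = 484/49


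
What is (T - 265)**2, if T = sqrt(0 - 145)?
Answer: (265 - I*sqrt(145))**2 ≈ 70080.0 - 6382.0*I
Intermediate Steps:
T = I*sqrt(145) (T = sqrt(-145) = I*sqrt(145) ≈ 12.042*I)
(T - 265)**2 = (I*sqrt(145) - 265)**2 = (-265 + I*sqrt(145))**2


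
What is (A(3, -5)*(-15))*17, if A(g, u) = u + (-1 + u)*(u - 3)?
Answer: -10965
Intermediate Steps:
A(g, u) = u + (-1 + u)*(-3 + u)
(A(3, -5)*(-15))*17 = ((3 + (-5)² - 3*(-5))*(-15))*17 = ((3 + 25 + 15)*(-15))*17 = (43*(-15))*17 = -645*17 = -10965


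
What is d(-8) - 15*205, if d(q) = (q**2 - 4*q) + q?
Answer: -2987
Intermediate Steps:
d(q) = q**2 - 3*q
d(-8) - 15*205 = -8*(-3 - 8) - 15*205 = -8*(-11) - 3075 = 88 - 3075 = -2987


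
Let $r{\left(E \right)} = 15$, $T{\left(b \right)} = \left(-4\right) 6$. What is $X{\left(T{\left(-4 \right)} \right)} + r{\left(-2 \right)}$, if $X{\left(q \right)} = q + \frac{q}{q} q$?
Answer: $-33$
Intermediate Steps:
$T{\left(b \right)} = -24$
$X{\left(q \right)} = 2 q$ ($X{\left(q \right)} = q + 1 q = q + q = 2 q$)
$X{\left(T{\left(-4 \right)} \right)} + r{\left(-2 \right)} = 2 \left(-24\right) + 15 = -48 + 15 = -33$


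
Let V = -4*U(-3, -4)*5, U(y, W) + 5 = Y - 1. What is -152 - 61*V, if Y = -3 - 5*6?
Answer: -47732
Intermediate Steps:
Y = -33 (Y = -3 - 30 = -33)
U(y, W) = -39 (U(y, W) = -5 + (-33 - 1) = -5 - 34 = -39)
V = 780 (V = -4*(-39)*5 = 156*5 = 780)
-152 - 61*V = -152 - 61*780 = -152 - 47580 = -47732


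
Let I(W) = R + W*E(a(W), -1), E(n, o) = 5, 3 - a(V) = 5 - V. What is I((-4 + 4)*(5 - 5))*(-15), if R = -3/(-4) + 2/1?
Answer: -165/4 ≈ -41.250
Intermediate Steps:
a(V) = -2 + V (a(V) = 3 - (5 - V) = 3 + (-5 + V) = -2 + V)
R = 11/4 (R = -3*(-¼) + 2*1 = ¾ + 2 = 11/4 ≈ 2.7500)
I(W) = 11/4 + 5*W (I(W) = 11/4 + W*5 = 11/4 + 5*W)
I((-4 + 4)*(5 - 5))*(-15) = (11/4 + 5*((-4 + 4)*(5 - 5)))*(-15) = (11/4 + 5*(0*0))*(-15) = (11/4 + 5*0)*(-15) = (11/4 + 0)*(-15) = (11/4)*(-15) = -165/4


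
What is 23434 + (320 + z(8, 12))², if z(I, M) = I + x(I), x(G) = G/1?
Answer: 136330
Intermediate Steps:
x(G) = G (x(G) = G*1 = G)
z(I, M) = 2*I (z(I, M) = I + I = 2*I)
23434 + (320 + z(8, 12))² = 23434 + (320 + 2*8)² = 23434 + (320 + 16)² = 23434 + 336² = 23434 + 112896 = 136330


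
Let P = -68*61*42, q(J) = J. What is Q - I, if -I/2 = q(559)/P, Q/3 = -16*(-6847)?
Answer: 28628566289/87108 ≈ 3.2866e+5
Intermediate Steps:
Q = 328656 (Q = 3*(-16*(-6847)) = 3*109552 = 328656)
P = -174216 (P = -4148*42 = -174216)
I = 559/87108 (I = -1118/(-174216) = -1118*(-1)/174216 = -2*(-559/174216) = 559/87108 ≈ 0.0064173)
Q - I = 328656 - 1*559/87108 = 328656 - 559/87108 = 28628566289/87108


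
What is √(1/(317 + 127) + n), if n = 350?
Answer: √17249511/222 ≈ 18.708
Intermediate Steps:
√(1/(317 + 127) + n) = √(1/(317 + 127) + 350) = √(1/444 + 350) = √(155401/444) = √17249511/222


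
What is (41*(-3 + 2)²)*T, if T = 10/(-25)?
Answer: -82/5 ≈ -16.400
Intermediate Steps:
T = -⅖ (T = 10*(-1/25) = -⅖ ≈ -0.40000)
(41*(-3 + 2)²)*T = (41*(-3 + 2)²)*(-⅖) = (41*(-1)²)*(-⅖) = (41*1)*(-⅖) = 41*(-⅖) = -82/5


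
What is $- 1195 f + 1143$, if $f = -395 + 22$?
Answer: $446878$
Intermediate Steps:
$f = -373$
$- 1195 f + 1143 = \left(-1195\right) \left(-373\right) + 1143 = 445735 + 1143 = 446878$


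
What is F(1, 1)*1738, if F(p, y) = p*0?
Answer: 0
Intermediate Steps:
F(p, y) = 0
F(1, 1)*1738 = 0*1738 = 0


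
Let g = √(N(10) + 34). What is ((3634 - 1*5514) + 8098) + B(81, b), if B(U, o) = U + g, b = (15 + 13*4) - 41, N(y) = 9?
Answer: 6299 + √43 ≈ 6305.6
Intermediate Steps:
b = 26 (b = (15 + 52) - 41 = 67 - 41 = 26)
g = √43 (g = √(9 + 34) = √43 ≈ 6.5574)
B(U, o) = U + √43
((3634 - 1*5514) + 8098) + B(81, b) = ((3634 - 1*5514) + 8098) + (81 + √43) = ((3634 - 5514) + 8098) + (81 + √43) = (-1880 + 8098) + (81 + √43) = 6218 + (81 + √43) = 6299 + √43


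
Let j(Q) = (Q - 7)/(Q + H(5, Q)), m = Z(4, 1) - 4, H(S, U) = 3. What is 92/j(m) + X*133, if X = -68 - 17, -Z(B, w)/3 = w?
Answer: -78951/7 ≈ -11279.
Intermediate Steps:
Z(B, w) = -3*w
X = -85
m = -7 (m = -3*1 - 4 = -3 - 4 = -7)
j(Q) = (-7 + Q)/(3 + Q) (j(Q) = (Q - 7)/(Q + 3) = (-7 + Q)/(3 + Q))
92/j(m) + X*133 = 92/(((-7 - 7)/(3 - 7))) - 85*133 = 92/((-14/(-4))) - 11305 = 92/((-1/4*(-14))) - 11305 = 92/(7/2) - 11305 = 92*(2/7) - 11305 = 184/7 - 11305 = -78951/7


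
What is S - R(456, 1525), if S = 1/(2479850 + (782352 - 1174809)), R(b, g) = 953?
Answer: -1989285528/2087393 ≈ -953.00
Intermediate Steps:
S = 1/2087393 (S = 1/(2479850 - 392457) = 1/2087393 ≈ 4.7907e-7)
S - R(456, 1525) = 1/2087393 - 1*953 = 1/2087393 - 953 = -1989285528/2087393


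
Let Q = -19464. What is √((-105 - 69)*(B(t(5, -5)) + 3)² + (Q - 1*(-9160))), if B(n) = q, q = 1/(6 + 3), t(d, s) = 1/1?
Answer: 68*I*√210/9 ≈ 109.49*I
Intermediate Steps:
t(d, s) = 1
q = ⅑ (q = 1/9 = ⅑ ≈ 0.11111)
B(n) = ⅑
√((-105 - 69)*(B(t(5, -5)) + 3)² + (Q - 1*(-9160))) = √((-105 - 69)*(⅑ + 3)² + (-19464 - 1*(-9160))) = √(-174*(28/9)² + (-19464 + 9160)) = √(-174*784/81 - 10304) = √(-45472/27 - 10304) = √(-323680/27) = 68*I*√210/9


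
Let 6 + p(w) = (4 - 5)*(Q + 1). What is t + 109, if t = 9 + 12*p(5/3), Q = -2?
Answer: 58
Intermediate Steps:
p(w) = -5 (p(w) = -6 + (4 - 5)*(-2 + 1) = -6 - 1*(-1) = -6 + 1 = -5)
t = -51 (t = 9 + 12*(-5) = 9 - 60 = -51)
t + 109 = -51 + 109 = 58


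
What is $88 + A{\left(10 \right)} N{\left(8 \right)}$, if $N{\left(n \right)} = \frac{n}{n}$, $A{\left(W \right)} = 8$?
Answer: $96$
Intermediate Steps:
$N{\left(n \right)} = 1$
$88 + A{\left(10 \right)} N{\left(8 \right)} = 88 + 8 \cdot 1 = 88 + 8 = 96$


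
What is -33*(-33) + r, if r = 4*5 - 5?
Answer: 1104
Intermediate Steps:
r = 15 (r = 20 - 5 = 15)
-33*(-33) + r = -33*(-33) + 15 = 1089 + 15 = 1104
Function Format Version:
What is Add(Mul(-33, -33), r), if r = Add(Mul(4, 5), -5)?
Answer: 1104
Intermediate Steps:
r = 15 (r = Add(20, -5) = 15)
Add(Mul(-33, -33), r) = Add(Mul(-33, -33), 15) = Add(1089, 15) = 1104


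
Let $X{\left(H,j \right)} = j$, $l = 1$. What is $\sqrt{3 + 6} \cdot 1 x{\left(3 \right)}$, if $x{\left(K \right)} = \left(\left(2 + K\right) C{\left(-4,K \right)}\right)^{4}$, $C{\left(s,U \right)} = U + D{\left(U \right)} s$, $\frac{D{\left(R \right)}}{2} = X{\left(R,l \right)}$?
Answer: $1171875$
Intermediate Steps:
$D{\left(R \right)} = 2$ ($D{\left(R \right)} = 2 \cdot 1 = 2$)
$C{\left(s,U \right)} = U + 2 s$
$x{\left(K \right)} = \left(-8 + K\right)^{4} \left(2 + K\right)^{4}$ ($x{\left(K \right)} = \left(\left(2 + K\right) \left(K + 2 \left(-4\right)\right)\right)^{4} = \left(\left(2 + K\right) \left(K - 8\right)\right)^{4} = \left(\left(2 + K\right) \left(-8 + K\right)\right)^{4} = \left(\left(-8 + K\right) \left(2 + K\right)\right)^{4} = \left(-8 + K\right)^{4} \left(2 + K\right)^{4}$)
$\sqrt{3 + 6} \cdot 1 x{\left(3 \right)} = \sqrt{3 + 6} \cdot 1 \left(-8 + 3\right)^{4} \left(2 + 3\right)^{4} = \sqrt{9} \cdot 1 \left(-5\right)^{4} \cdot 5^{4} = 3 \cdot 1 \cdot 625 \cdot 625 = 3 \cdot 390625 = 1171875$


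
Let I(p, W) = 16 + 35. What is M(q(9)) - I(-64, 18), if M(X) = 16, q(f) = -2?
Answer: -35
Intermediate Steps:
I(p, W) = 51
M(q(9)) - I(-64, 18) = 16 - 1*51 = 16 - 51 = -35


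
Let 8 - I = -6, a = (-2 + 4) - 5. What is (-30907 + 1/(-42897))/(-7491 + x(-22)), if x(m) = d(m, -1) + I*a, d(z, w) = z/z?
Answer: 331454395/80775051 ≈ 4.1034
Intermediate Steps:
d(z, w) = 1
a = -3 (a = 2 - 5 = -3)
I = 14 (I = 8 - 1*(-6) = 8 + 6 = 14)
x(m) = -41 (x(m) = 1 + 14*(-3) = 1 - 42 = -41)
(-30907 + 1/(-42897))/(-7491 + x(-22)) = (-30907 + 1/(-42897))/(-7491 - 41) = (-30907 - 1/42897)/(-7532) = -1325817580/42897*(-1/7532) = 331454395/80775051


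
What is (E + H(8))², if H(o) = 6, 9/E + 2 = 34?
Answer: 40401/1024 ≈ 39.454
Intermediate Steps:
E = 9/32 (E = 9/(-2 + 34) = 9/32 ≈ 0.28125)
(E + H(8))² = (9/32 + 6)² = (201/32)² = 40401/1024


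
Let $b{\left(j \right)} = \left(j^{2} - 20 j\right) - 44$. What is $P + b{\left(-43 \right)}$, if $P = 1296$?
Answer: $3961$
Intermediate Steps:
$b{\left(j \right)} = -44 + j^{2} - 20 j$
$P + b{\left(-43 \right)} = 1296 - \left(-816 - 1849\right) = 1296 + \left(-44 + 1849 + 860\right) = 1296 + 2665 = 3961$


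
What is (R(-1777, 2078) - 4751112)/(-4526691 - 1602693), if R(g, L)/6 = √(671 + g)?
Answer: 197963/255391 - I*√1106/1021564 ≈ 0.77514 - 3.2555e-5*I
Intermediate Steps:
R(g, L) = 6*√(671 + g)
(R(-1777, 2078) - 4751112)/(-4526691 - 1602693) = (6*√(671 - 1777) - 4751112)/(-4526691 - 1602693) = (6*√(-1106) - 4751112)/(-6129384) = (6*(I*√1106) - 4751112)*(-1/6129384) = (6*I*√1106 - 4751112)*(-1/6129384) = (-4751112 + 6*I*√1106)*(-1/6129384) = 197963/255391 - I*√1106/1021564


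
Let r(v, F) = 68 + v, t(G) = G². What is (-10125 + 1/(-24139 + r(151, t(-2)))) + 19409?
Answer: 222073279/23920 ≈ 9284.0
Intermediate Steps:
(-10125 + 1/(-24139 + r(151, t(-2)))) + 19409 = (-10125 + 1/(-24139 + (68 + 151))) + 19409 = (-10125 + 1/(-24139 + 219)) + 19409 = (-10125 + 1/(-23920)) + 19409 = (-10125 - 1/23920) + 19409 = -242190001/23920 + 19409 = 222073279/23920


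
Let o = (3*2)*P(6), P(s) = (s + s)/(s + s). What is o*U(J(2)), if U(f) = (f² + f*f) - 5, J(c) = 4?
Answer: 162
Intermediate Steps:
U(f) = -5 + 2*f² (U(f) = (f² + f²) - 5 = 2*f² - 5 = -5 + 2*f²)
P(s) = 1 (P(s) = (2*s)/((2*s)) = (2*s)*(1/(2*s)) = 1)
o = 6 (o = (3*2)*1 = 6*1 = 6)
o*U(J(2)) = 6*(-5 + 2*4²) = 6*(-5 + 2*16) = 6*(-5 + 32) = 6*27 = 162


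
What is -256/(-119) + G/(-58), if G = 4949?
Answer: -574083/6902 ≈ -83.176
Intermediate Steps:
-256/(-119) + G/(-58) = -256/(-119) + 4949/(-58) = -256*(-1/119) + 4949*(-1/58) = 256/119 - 4949/58 = -574083/6902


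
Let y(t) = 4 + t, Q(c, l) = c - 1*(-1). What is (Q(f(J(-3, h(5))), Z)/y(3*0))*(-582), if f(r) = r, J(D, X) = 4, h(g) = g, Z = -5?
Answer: -1455/2 ≈ -727.50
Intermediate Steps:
Q(c, l) = 1 + c (Q(c, l) = c + 1 = 1 + c)
(Q(f(J(-3, h(5))), Z)/y(3*0))*(-582) = ((1 + 4)/(4 + 3*0))*(-582) = (5/(4 + 0))*(-582) = (5/4)*(-582) = -1455/2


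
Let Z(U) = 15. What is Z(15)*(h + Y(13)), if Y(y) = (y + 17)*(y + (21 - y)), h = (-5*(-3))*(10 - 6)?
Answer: 10350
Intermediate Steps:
h = 60 (h = 15*4 = 60)
Y(y) = 357 + 21*y (Y(y) = (17 + y)*21 = 357 + 21*y)
Z(15)*(h + Y(13)) = 15*(60 + (357 + 21*13)) = 15*(60 + (357 + 273)) = 15*(60 + 630) = 15*690 = 10350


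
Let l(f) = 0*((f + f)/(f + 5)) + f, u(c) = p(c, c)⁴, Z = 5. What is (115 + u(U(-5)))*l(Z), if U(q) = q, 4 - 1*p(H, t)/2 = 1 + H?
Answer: 328255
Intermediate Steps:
p(H, t) = 6 - 2*H (p(H, t) = 8 - 2*(1 + H) = 8 + (-2 - 2*H) = 6 - 2*H)
u(c) = (6 - 2*c)⁴
l(f) = f (l(f) = 0*((2*f)/(5 + f)) + f = 0*(2*f/(5 + f)) + f = 0 + f = f)
(115 + u(U(-5)))*l(Z) = (115 + 16*(-3 - 5)⁴)*5 = (115 + 16*(-8)⁴)*5 = (115 + 16*4096)*5 = (115 + 65536)*5 = 65651*5 = 328255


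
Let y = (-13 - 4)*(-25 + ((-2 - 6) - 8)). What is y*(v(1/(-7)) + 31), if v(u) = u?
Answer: 150552/7 ≈ 21507.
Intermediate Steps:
y = 697 (y = -17*(-25 + (-8 - 8)) = -17*(-25 - 16) = -17*(-41) = 697)
y*(v(1/(-7)) + 31) = 697*(1/(-7) + 31) = 697*(-⅐ + 31) = 697*(216/7) = 150552/7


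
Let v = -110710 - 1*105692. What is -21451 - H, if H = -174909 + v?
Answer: 369860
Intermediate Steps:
v = -216402 (v = -110710 - 105692 = -216402)
H = -391311 (H = -174909 - 216402 = -391311)
-21451 - H = -21451 - 1*(-391311) = -21451 + 391311 = 369860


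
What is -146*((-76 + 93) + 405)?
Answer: -61612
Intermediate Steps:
-146*((-76 + 93) + 405) = -146*(17 + 405) = -146*422 = -61612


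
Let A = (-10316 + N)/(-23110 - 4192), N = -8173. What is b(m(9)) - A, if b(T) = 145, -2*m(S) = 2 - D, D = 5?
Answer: 3940301/27302 ≈ 144.32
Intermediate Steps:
m(S) = 3/2 (m(S) = -(2 - 1*5)/2 = -(2 - 5)/2 = -½*(-3) = 3/2)
A = 18489/27302 (A = (-10316 - 8173)/(-23110 - 4192) = -18489/(-27302) = -18489*(-1/27302) = 18489/27302 ≈ 0.67720)
b(m(9)) - A = 145 - 1*18489/27302 = 145 - 18489/27302 = 3940301/27302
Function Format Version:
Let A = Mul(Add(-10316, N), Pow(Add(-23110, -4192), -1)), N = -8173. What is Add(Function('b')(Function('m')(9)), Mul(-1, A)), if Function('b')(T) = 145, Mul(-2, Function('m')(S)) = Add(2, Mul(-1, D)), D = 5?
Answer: Rational(3940301, 27302) ≈ 144.32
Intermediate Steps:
Function('m')(S) = Rational(3, 2) (Function('m')(S) = Mul(Rational(-1, 2), Add(2, Mul(-1, 5))) = Mul(Rational(-1, 2), Add(2, -5)) = Mul(Rational(-1, 2), -3) = Rational(3, 2))
A = Rational(18489, 27302) (A = Mul(Add(-10316, -8173), Pow(Add(-23110, -4192), -1)) = Mul(-18489, Pow(-27302, -1)) = Mul(-18489, Rational(-1, 27302)) = Rational(18489, 27302) ≈ 0.67720)
Add(Function('b')(Function('m')(9)), Mul(-1, A)) = Add(145, Mul(-1, Rational(18489, 27302))) = Add(145, Rational(-18489, 27302)) = Rational(3940301, 27302)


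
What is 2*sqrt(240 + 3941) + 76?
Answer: 76 + 2*sqrt(4181) ≈ 205.32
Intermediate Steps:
2*sqrt(240 + 3941) + 76 = 2*sqrt(4181) + 76 = 76 + 2*sqrt(4181)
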